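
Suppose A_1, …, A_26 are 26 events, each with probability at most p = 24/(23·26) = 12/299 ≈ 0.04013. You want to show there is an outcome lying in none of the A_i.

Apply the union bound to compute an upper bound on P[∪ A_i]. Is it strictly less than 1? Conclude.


Union bound: P[∪_{i=1}^{26} A_i] ≤ Σ_i P[A_i] ≤ 26·p = 26·(12/299) = 24/23.
Numerically: 24/23 ≈ 1.04348.
Is 24/23 < 1? NO.
Since the bound 24/23 is ≥ 1, the union bound is uninformative here; it does NOT by itself certify existence.

26·p = 24/23 ≈ 1.04348; existence NOT certified by the union bound.


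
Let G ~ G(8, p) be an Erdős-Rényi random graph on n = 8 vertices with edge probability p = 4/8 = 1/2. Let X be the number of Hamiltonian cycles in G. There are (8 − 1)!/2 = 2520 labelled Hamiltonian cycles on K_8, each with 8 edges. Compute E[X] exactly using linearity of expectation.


K_8 has (8 − 1)!/2 = 2520 labelled Hamiltonian cycles.
For each such Hamiltonian cycle H, let X_H = 1 if all 8 edges of H are present in G. Then P[X_H = 1] = p^{8} = (1/2)^{8} = 1/256.
By linearity: E[X] = Σ_H E[X_H] = 2520 · p^{8} = 2520 · 1/256 = 315/32.
Numerically: E[X] ≈ 9.84375.

E[X] = 2520 · (1/2)^{8} = 315/32 ≈ 9.84375.


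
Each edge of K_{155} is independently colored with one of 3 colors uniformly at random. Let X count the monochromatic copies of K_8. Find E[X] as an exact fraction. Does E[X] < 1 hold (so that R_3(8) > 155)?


E[X] = C(155, 8) · 3^{1 − 28} = 6876747915675 · 3^{−27} = 6876747915675/7625597484987.
As a reduced fraction: E[X] = 2292249305225/2541865828329 ≈ 0.902.
Is E[X] < 1? YES.
Since E[X] < 1, there exists a 3-coloring of K_{155} with no monochromatic K_8; hence R_3(8) > 155.

E[X] = 2292249305225/2541865828329 ≈ 0.902; E[X] < 1, so R_3(8) > 155.


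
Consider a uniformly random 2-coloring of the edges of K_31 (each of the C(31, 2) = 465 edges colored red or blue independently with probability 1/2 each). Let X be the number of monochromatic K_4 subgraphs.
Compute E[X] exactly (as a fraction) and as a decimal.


Let X = Σ_S X_S over the C(31, 4) = 31465 subsets S of size 4, where X_S = 1 if the K_4 on S is monochromatic.
For a fixed S, the K_4 on S has C(4, 2) = 6 edges. P[all 6 edges red] = (1/2)^6, and likewise for blue, so P[monochromatic] = 2·(1/2)^6 = 2^{1 − 6} = 1/32.
Summing: E[X] = C(31, 4) · 2^{1 − 6} = 31465 · 1/32 = 31465/32.
Numerically: E[X] ≈ 983.281250.

E[X] = C(31,4)·2^(1−C(4,2)) = 31465/32 ≈ 983.281250.


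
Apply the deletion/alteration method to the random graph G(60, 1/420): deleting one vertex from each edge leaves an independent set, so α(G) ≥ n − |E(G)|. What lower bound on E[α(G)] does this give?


E[|E(G)|] = C(60, 2)·p = 1770 · (1/420) = 59/14.
E[α(G)] ≥ n − E[|E(G)|] = 60 − 59/14 = 781/14.
Numerically: ≈ 55.785714.
(This is only a lower bound; the true E[α(G)] may be larger.)

E[α(G)] ≥ 781/14 ≈ 55.785714.


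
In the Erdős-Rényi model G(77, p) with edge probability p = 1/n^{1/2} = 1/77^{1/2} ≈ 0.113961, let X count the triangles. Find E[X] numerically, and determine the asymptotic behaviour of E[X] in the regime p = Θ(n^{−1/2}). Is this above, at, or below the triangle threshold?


Number of potential triangles: C(77, 3) = 73150.
Each occurs with probability p³ ≈ (0.113961)³ ≈ 1.48000749e-03.
By linearity: E[X] = C(77, 3)·p³ ≈ 73150 · 1.48000749e-03 ≈ 108.262548.
Since α = 1/2 < 1, p = c/n^{1/2} ≫ 1/n is above the triangle threshold p ~ 1/n. Asymptotically E[X] ~ (c³/6)·n^{3(1−α)} = (1³/6)·n^{1.5} → ∞; triangles are abundant w.h.p.

E[X] ≈ 108.262548; in regime p = Θ(1/n^{1/2}) E[X] diverges (above the triangle threshold p ~ 1/n).


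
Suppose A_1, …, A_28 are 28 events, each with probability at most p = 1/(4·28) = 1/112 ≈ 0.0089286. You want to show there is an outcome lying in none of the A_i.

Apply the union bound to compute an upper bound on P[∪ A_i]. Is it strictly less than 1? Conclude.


Union bound: P[∪_{i=1}^{28} A_i] ≤ Σ_i P[A_i] ≤ 28·p = 28·(1/112) = 1/4.
Numerically: 1/4 ≈ 0.2500000.
Is 1/4 < 1? YES.
Since P[∪ A_i] ≤ 1/4 < 1, the complement has P[∩ A_i^c] ≥ 1 − 1/4 = 3/4 > 0, so some outcome avoids every A_i.

28·p = 1/4 ≈ 0.2500000; existence CERTIFIED by the union bound.


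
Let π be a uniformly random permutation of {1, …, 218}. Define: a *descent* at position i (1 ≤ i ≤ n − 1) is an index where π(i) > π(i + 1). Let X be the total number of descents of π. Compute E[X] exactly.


Write X = Σ X_I over i = 1, …, 217, with X_I the indicator of one descent.
There are 217 indicators.
For each fixed i, the pair (π(i), π(i+1)) is a uniformly random ordered pair of distinct values from {1, …, 218}; by symmetry P[π(i) > π(i+1)] = 1/2.
By linearity: E[X] = 217 · (1/2) = (218 − 1) · (1/2) = 217/2 ≈ 108.5000.

E[X] = 217/2 = 108.5000.


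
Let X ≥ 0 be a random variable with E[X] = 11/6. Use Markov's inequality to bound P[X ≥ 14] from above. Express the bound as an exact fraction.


μ = E[X] = 11/6, a = 14.
Markov: P[X ≥ 14] ≤ μ/a = (11/6)/14 = 11/84.
Numerically: ≈ 0.13095.
(Since a = 14 > μ = 1.83333, the bound 11/84 is < 1 and informative.)

P[X ≥ 14] ≤ 11/84 ≈ 0.13095.


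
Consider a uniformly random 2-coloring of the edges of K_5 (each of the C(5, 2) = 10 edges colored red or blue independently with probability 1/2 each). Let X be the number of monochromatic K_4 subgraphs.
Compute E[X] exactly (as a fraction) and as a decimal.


Let X = Σ_S X_S over the C(5, 4) = 5 subsets S of size 4, where X_S = 1 if the K_4 on S is monochromatic.
For a fixed S, the K_4 on S has C(4, 2) = 6 edges. P[all 6 edges red] = (1/2)^6, and likewise for blue, so P[monochromatic] = 2·(1/2)^6 = 2^{1 − 6} = 1/32.
By linearity of expectation: E[X] = C(5, 4) · 2^{1 − 6} = 5 · 1/32 = 5/32.
Numerically: E[X] ≈ 0.15625.

E[X] = C(5,4)·2^(1−C(4,2)) = 5/32 ≈ 0.15625.


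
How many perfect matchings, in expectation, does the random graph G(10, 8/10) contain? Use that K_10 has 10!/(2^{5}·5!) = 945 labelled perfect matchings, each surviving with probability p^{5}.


K_10 has 10!/(2^{5}·5!) = 945 labelled perfect matchings.
For each such perfect matching H, let X_H = 1 if all 5 edges of H are present in G. Then P[X_H = 1] = p^{5} = (4/5)^{5} = 1024/3125.
By linearity of expectation: E[X] = Σ_H E[X_H] = 945 · p^{5} = 945 · 1024/3125 = 193536/625.
Numerically: E[X] ≈ 309.66.

E[X] = 945 · (4/5)^{5} = 193536/625 ≈ 309.66.


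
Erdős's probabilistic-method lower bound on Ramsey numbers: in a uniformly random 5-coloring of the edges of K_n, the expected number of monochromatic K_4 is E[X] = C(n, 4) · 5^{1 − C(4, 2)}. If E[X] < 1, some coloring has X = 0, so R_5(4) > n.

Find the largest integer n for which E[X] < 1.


We need C(n, 4) · 5^{1 − 6} < 1, i.e. C(n, 4) < 5^{6 − 1} = 3125.
Check values of n near the boundary:
  n = 13: C(13, 4) = 715; 715 < 3125? YES
  n = 14: C(14, 4) = 1001; 1001 < 3125? YES
  n = 15: C(15, 4) = 1365; 1365 < 3125? YES
  n = 16: C(16, 4) = 1820; 1820 < 3125? YES
  n = 17: C(17, 4) = 2380; 2380 < 3125? YES
  n = 18: C(18, 4) = 3060; 3060 < 3125? YES
  n = 19: C(19, 4) = 3876; 3876 < 3125? NO
  n = 20: C(20, 4) = 4845; 4845 < 3125? NO
  n = 21: C(21, 4) = 5985; 5985 < 3125? NO
The largest n with C(n, 4) < 3125 is n = 18 (where E[X] = 612/625 ≈ 0.979). Hence R_5(4) > 18, i.e. R_5(4) ≥ 19.

Largest n = 18; hence R_5(4) > 18.


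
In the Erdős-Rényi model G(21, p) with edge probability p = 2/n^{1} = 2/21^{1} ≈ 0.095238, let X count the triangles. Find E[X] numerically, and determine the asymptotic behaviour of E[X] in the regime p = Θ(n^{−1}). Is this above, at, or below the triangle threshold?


Number of potential triangles: C(21, 3) = 1330.
Each occurs with probability p³ ≈ (0.095238)³ ≈ 8.6383760e-04.
By linearity: E[X] = C(21, 3)·p³ ≈ 1330 · 8.6383760e-04 ≈ 1.14890.
Here α = 1, so p = 2/n is exactly at the triangle threshold p ~ 1/n. Asymptotically E[X] → c³/6 = 2³/6 = 4/3 ≈ 1.33333, a bounded constant. In this regime the triangle count is asymptotically Poisson(c³/6).

E[X] ≈ 1.14890; in regime p = Θ(1/n^{1}) E[X] stays bounded (at the triangle threshold p ~ 1/n).


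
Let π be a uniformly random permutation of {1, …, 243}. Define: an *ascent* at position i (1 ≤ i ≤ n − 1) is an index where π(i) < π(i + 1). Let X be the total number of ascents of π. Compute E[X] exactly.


Write X = Σ X_I over i = 1, …, 242, with X_I the indicator of one ascent.
There are 242 indicators.
For each fixed i, the pair (π(i), π(i+1)) is a uniformly random ordered pair of distinct values from {1, …, 243}; by symmetry P[π(i) < π(i+1)] = 1/2.
By linearity: E[X] = 242 · (1/2) = (243 − 1) · (1/2) = 121 ≈ 121.00000.

E[X] = 121 = 121.00000.


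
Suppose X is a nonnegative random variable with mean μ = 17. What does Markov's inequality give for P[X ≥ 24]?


μ = E[X] = 17, a = 24.
Markov: P[X ≥ 24] ≤ μ/a = (17)/24 = 17/24.
Numerically: ≈ 0.708.
(Since a = 24 > μ = 17.000, the bound 17/24 is < 1 and informative.)

P[X ≥ 24] ≤ 17/24 ≈ 0.708.


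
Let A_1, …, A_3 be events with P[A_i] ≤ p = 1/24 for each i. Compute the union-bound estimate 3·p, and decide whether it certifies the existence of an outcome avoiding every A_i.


Union bound: P[∪_{i=1}^{3} A_i] ≤ Σ_i P[A_i] ≤ 3·p = 3·(1/24) = 1/8.
Numerically: 1/8 ≈ 0.125.
Is 1/8 < 1? YES.
Since P[∪ A_i] ≤ 1/8 < 1, the complement has P[∩ A_i^c] ≥ 1 − 1/8 = 7/8 > 0, so some outcome avoids every A_i.

3·p = 1/8 ≈ 0.125; existence CERTIFIED by the union bound.


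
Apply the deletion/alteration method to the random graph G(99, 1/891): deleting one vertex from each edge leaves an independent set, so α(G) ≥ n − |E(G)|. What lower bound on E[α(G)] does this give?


E[|E(G)|] = C(99, 2)·p = 4851 · (1/891) = 49/9.
E[α(G)] ≥ n − E[|E(G)|] = 99 − 49/9 = 842/9.
Numerically: ≈ 93.556.
(This is only a lower bound; the true E[α(G)] may be larger.)

E[α(G)] ≥ 842/9 ≈ 93.556.


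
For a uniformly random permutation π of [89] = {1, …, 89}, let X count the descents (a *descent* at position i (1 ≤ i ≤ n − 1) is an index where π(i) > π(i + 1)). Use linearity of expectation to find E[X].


Write X = Σ X_I over i = 1, …, 88, with X_I the indicator of one descent.
There are 88 indicators.
For each fixed i, the pair (π(i), π(i+1)) is a uniformly random ordered pair of distinct values from {1, …, 89}; by symmetry P[π(i) > π(i+1)] = 1/2.
By linearity: E[X] = 88 · (1/2) = (89 − 1) · (1/2) = 44 ≈ 44.00000.

E[X] = 44 = 44.00000.


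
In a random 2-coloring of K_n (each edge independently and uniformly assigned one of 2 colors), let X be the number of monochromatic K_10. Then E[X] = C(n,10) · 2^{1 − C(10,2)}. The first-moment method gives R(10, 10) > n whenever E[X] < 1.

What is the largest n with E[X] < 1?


We need C(n, 10) · 2^{1 − 45} < 1, i.e. C(n, 10) < 2^{45 − 1} = 17592186044416.
Check values of n near the boundary:
  n = 94: C(94, 10) = 9041256841903; 9041256841903 < 17592186044416? YES
  n = 95: C(95, 10) = 10104934117421; 10104934117421 < 17592186044416? YES
  n = 96: C(96, 10) = 11279926456656; 11279926456656 < 17592186044416? YES
  n = 97: C(97, 10) = 12576469727536; 12576469727536 < 17592186044416? YES
  n = 98: C(98, 10) = 14005614014756; 14005614014756 < 17592186044416? YES
  n = 99: C(99, 10) = 15579278510796; 15579278510796 < 17592186044416? YES
  n = 100: C(100, 10) = 17310309456440; 17310309456440 < 17592186044416? YES
  n = 101: C(101, 10) = 19212541264840; 19212541264840 < 17592186044416? NO
  n = 102: C(102, 10) = 21300860967540; 21300860967540 < 17592186044416? NO
The largest n with C(n, 10) < 17592186044416 is n = 100 (where E[X] = 2163788682055/2199023255552 ≈ 0.98398). Hence R(10, 10) > 100, i.e. R(10, 10) ≥ 101.

Largest n = 100; hence R(10, 10) > 100.


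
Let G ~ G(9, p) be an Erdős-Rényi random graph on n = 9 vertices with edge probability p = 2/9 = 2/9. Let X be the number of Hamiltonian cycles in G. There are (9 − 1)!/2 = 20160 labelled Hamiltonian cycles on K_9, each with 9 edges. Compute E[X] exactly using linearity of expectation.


K_9 has (9 − 1)!/2 = 20160 labelled Hamiltonian cycles.
For each such Hamiltonian cycle H, let X_H = 1 if all 9 edges of H are present in G. Then P[X_H = 1] = p^{9} = (2/9)^{9} = 512/387420489.
Summing the indicators: E[X] = Σ_H E[X_H] = 20160 · p^{9} = 20160 · 512/387420489 = 1146880/43046721.
Numerically: E[X] ≈ 0.0266427.

E[X] = 20160 · (2/9)^{9} = 1146880/43046721 ≈ 0.0266427.


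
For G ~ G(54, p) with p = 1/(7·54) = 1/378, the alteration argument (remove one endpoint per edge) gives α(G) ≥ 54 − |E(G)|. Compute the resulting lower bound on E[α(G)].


E[|E(G)|] = C(54, 2)·p = 1431 · (1/378) = 53/14.
E[α(G)] ≥ n − E[|E(G)|] = 54 − 53/14 = 703/14.
Numerically: ≈ 50.214.
(This is only a lower bound; the true E[α(G)] may be larger.)

E[α(G)] ≥ 703/14 ≈ 50.214.


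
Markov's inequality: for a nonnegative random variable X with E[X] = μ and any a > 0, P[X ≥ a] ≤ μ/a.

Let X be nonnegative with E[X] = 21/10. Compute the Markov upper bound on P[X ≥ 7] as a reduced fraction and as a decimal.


μ = E[X] = 21/10, a = 7.
Markov: P[X ≥ 7] ≤ μ/a = (21/10)/7 = 3/10.
Numerically: ≈ 0.30000.
(Since a = 7 > μ = 2.10000, the bound 3/10 is < 1 and informative.)

P[X ≥ 7] ≤ 3/10 ≈ 0.30000.


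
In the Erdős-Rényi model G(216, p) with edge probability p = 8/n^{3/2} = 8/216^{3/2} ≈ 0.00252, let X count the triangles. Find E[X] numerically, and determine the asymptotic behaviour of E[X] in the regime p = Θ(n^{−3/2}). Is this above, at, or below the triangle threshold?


Number of potential triangles: C(216, 3) = 1656360.
Each occurs with probability p³ ≈ (0.00252)³ ≈ 1.600398e-08.
By linearity: E[X] = C(216, 3)·p³ ≈ 1656360 · 1.600398e-08 ≈ 0.0265.
Since α = 3/2 > 1, p = c/n^{3/2} = o(1/n) is below the triangle threshold p ~ 1/n. Asymptotically E[X] ~ (c³/6)·n^{3(1−α)} = (8³/6)·n^{-1.5} → 0, so by Markov's inequality G has no triangles w.h.p.

E[X] ≈ 0.0265; in regime p = Θ(1/n^{3/2}) E[X] tends to 0 (below the triangle threshold p ~ 1/n).


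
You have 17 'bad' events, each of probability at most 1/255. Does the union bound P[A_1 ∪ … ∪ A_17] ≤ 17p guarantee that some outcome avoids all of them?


Union bound: P[∪_{i=1}^{17} A_i] ≤ Σ_i P[A_i] ≤ 17·p = 17·(1/255) = 1/15.
Numerically: 1/15 ≈ 0.066667.
Is 1/15 < 1? YES.
Since P[∪ A_i] ≤ 1/15 < 1, the complement has P[∩ A_i^c] ≥ 1 − 1/15 = 14/15 > 0, so some outcome avoids every A_i.

17·p = 1/15 ≈ 0.066667; existence CERTIFIED by the union bound.


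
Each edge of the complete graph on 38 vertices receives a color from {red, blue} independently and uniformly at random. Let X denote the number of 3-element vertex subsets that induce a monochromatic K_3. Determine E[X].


Let X = Σ_S X_S over the C(38, 3) = 8436 subsets S of size 3, where X_S = 1 if the K_3 on S is monochromatic.
For a fixed S, the K_3 on S has C(3, 2) = 3 edges. P[all 3 edges red] = (1/2)^3, and likewise for blue, so P[monochromatic] = 2·(1/2)^3 = 2^{1 − 3} = 1/4.
By linearity of expectation: E[X] = C(38, 3) · 2^{1 − 3} = 8436 · 1/4 = 2109.
Numerically: E[X] ≈ 2109.00000.

E[X] = C(38,3)·2^(1−C(3,2)) = 2109 ≈ 2109.00000.


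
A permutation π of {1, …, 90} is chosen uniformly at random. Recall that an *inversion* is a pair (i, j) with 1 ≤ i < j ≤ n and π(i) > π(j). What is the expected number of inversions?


Write X = Σ X_I over the C(90, 2) = 4005 pairs i < j, with X_I the indicator of one inversion.
There are 4005 indicators.
For each fixed pair i < j, the values π(i) and π(j) are two distinct elements of {1, …, 90} in uniformly random order; by symmetry P[π(i) > π(j)] = 1/2.
By linearity: E[X] = 4005 · (1/2) = C(90, 2) · (1/2) = 4005/2 = 4005/2 ≈ 2002.500.

E[X] = 4005/2 = 2002.500.


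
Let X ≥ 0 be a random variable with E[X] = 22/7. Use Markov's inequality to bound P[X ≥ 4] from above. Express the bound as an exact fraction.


μ = E[X] = 22/7, a = 4.
Markov: P[X ≥ 4] ≤ μ/a = (22/7)/4 = 11/14.
Numerically: ≈ 0.785714.
(Since a = 4 > μ = 3.142857, the bound 11/14 is < 1 and informative.)

P[X ≥ 4] ≤ 11/14 ≈ 0.785714.


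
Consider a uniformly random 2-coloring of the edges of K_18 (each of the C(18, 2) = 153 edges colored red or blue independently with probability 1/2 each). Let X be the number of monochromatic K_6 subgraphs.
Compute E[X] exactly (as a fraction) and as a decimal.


Let X = Σ_S X_S over the C(18, 6) = 18564 subsets S of size 6, where X_S = 1 if the K_6 on S is monochromatic.
For a fixed S, the K_6 on S has C(6, 2) = 15 edges. P[all 15 edges red] = (1/2)^15, and likewise for blue, so P[monochromatic] = 2·(1/2)^15 = 2^{1 − 15} = 1/16384.
By linearity: E[X] = C(18, 6) · 2^{1 − 15} = 18564 · 1/16384 = 4641/4096.
Numerically: E[X] ≈ 1.133057.

E[X] = C(18,6)·2^(1−C(6,2)) = 4641/4096 ≈ 1.133057.


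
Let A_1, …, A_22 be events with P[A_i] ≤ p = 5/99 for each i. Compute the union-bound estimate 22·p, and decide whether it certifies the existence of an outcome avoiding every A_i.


Union bound: P[∪_{i=1}^{22} A_i] ≤ Σ_i P[A_i] ≤ 22·p = 22·(5/99) = 10/9.
Numerically: 10/9 ≈ 1.11111.
Is 10/9 < 1? NO.
Since the bound 10/9 is ≥ 1, the union bound is uninformative here; it does NOT by itself certify existence.

22·p = 10/9 ≈ 1.11111; existence NOT certified by the union bound.


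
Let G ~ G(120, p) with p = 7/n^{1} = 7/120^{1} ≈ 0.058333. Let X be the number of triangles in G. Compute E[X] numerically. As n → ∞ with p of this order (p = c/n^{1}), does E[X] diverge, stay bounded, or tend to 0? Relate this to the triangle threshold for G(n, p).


Number of potential triangles: C(120, 3) = 280840.
Each occurs with probability p³ ≈ (0.058333)³ ≈ 1.9849537e-04.
By linearity: E[X] = C(120, 3)·p³ ≈ 280840 · 1.9849537e-04 ≈ 55.74544.
Here α = 1, so p = 7/n is exactly at the triangle threshold p ~ 1/n. Asymptotically E[X] → c³/6 = 7³/6 = 343/6 ≈ 57.16667, a bounded constant. In this regime the triangle count is asymptotically Poisson(c³/6).

E[X] ≈ 55.74544; in regime p = Θ(1/n^{1}) E[X] stays bounded (at the triangle threshold p ~ 1/n).


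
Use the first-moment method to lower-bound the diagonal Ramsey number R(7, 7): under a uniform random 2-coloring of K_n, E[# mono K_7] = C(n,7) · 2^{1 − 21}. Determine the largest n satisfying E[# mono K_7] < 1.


We need C(n, 7) · 2^{1 − 21} < 1, i.e. C(n, 7) < 2^{21 − 1} = 1048576.
Check values of n near the boundary:
  n = 23: C(23, 7) = 245157; 245157 < 1048576? YES
  n = 24: C(24, 7) = 346104; 346104 < 1048576? YES
  n = 25: C(25, 7) = 480700; 480700 < 1048576? YES
  n = 26: C(26, 7) = 657800; 657800 < 1048576? YES
  n = 27: C(27, 7) = 888030; 888030 < 1048576? YES
  n = 28: C(28, 7) = 1184040; 1184040 < 1048576? NO
  n = 29: C(29, 7) = 1560780; 1560780 < 1048576? NO
  n = 30: C(30, 7) = 2035800; 2035800 < 1048576? NO
The largest n with C(n, 7) < 1048576 is n = 27 (where E[X] = 444015/524288 ≈ 0.84689). Hence R(7, 7) > 27, i.e. R(7, 7) ≥ 28.

Largest n = 27; hence R(7, 7) > 27.


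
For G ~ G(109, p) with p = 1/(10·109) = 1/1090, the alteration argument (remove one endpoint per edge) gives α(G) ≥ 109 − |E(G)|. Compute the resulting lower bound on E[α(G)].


E[|E(G)|] = C(109, 2)·p = 5886 · (1/1090) = 27/5.
E[α(G)] ≥ n − E[|E(G)|] = 109 − 27/5 = 518/5.
Numerically: ≈ 103.600000.
(This is only a lower bound; the true E[α(G)] may be larger.)

E[α(G)] ≥ 518/5 ≈ 103.600000.


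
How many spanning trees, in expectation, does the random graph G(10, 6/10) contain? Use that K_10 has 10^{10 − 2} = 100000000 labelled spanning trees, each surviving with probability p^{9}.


K_10 has 10^{10 − 2} = 100000000 labelled spanning trees.
For each such spanning tree H, let X_H = 1 if all 9 edges of H are present in G. Then P[X_H = 1] = p^{9} = (3/5)^{9} = 19683/1953125.
By linearity of expectation: E[X] = Σ_H E[X_H] = 100000000 · p^{9} = 100000000 · 19683/1953125 = 5038848/5.
Numerically: E[X] ≈ 1.01e+06.

E[X] = 100000000 · (3/5)^{9} = 5038848/5 ≈ 1.01e+06.


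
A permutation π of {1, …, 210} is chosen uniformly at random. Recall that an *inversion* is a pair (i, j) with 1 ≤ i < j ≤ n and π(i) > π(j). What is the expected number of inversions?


Write X = Σ X_I over the C(210, 2) = 21945 pairs i < j, with X_I the indicator of one inversion.
There are 21945 indicators.
For each fixed pair i < j, the values π(i) and π(j) are two distinct elements of {1, …, 210} in uniformly random order; by symmetry P[π(i) > π(j)] = 1/2.
By linearity: E[X] = 21945 · (1/2) = C(210, 2) · (1/2) = 21945/2 = 21945/2 ≈ 10972.500000.

E[X] = 21945/2 = 10972.500000.


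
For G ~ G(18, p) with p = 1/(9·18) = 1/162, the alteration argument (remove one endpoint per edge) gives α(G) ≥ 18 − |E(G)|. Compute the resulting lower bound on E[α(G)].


E[|E(G)|] = C(18, 2)·p = 153 · (1/162) = 17/18.
E[α(G)] ≥ n − E[|E(G)|] = 18 − 17/18 = 307/18.
Numerically: ≈ 17.055556.
(This is only a lower bound; the true E[α(G)] may be larger.)

E[α(G)] ≥ 307/18 ≈ 17.055556.


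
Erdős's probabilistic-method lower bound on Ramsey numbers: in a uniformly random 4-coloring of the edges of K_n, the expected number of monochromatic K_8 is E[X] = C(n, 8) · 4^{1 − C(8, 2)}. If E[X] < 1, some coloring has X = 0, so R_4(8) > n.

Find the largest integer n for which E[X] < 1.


We need C(n, 8) · 4^{1 − 28} < 1, i.e. C(n, 8) < 4^{28 − 1} = 18014398509481984.
Check values of n near the boundary:
  n = 407: C(407, 8) = 17424959239309050; 17424959239309050 < 18014398509481984? YES
  n = 408: C(408, 8) = 17773458424095231; 17773458424095231 < 18014398509481984? YES
  n = 409: C(409, 8) = 18128041135797879; 18128041135797879 < 18014398509481984? NO
  n = 410: C(410, 8) = 18488798173326195; 18488798173326195 < 18014398509481984? NO
The largest n with C(n, 8) < 18014398509481984 is n = 408 (where E[X] = 17773458424095231/18014398509481984 ≈ 0.986625). Hence R_4(8) > 408, i.e. R_4(8) ≥ 409.

Largest n = 408; hence R_4(8) > 408.


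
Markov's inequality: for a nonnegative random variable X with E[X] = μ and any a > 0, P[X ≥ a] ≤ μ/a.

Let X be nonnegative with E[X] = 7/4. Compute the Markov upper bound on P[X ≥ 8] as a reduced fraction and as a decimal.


μ = E[X] = 7/4, a = 8.
Markov: P[X ≥ 8] ≤ μ/a = (7/4)/8 = 7/32.
Numerically: ≈ 0.219.
(Since a = 8 > μ = 1.750, the bound 7/32 is < 1 and informative.)

P[X ≥ 8] ≤ 7/32 ≈ 0.219.


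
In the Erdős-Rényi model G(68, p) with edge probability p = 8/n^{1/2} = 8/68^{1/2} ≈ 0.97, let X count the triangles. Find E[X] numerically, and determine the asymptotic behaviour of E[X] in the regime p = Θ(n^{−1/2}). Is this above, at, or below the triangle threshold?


Number of potential triangles: C(68, 3) = 50116.
Each occurs with probability p³ ≈ (0.97)³ ≈ 9.13075e-01.
By linearity: E[X] = C(68, 3)·p³ ≈ 50116 · 9.13075e-01 ≈ 45759.681.
Since α = 1/2 < 1, p = c/n^{1/2} ≫ 1/n is above the triangle threshold p ~ 1/n. Asymptotically E[X] ~ (c³/6)·n^{3(1−α)} = (8³/6)·n^{1.5} → ∞; triangles are abundant w.h.p.

E[X] ≈ 45759.681; in regime p = Θ(1/n^{1/2}) E[X] diverges (above the triangle threshold p ~ 1/n).


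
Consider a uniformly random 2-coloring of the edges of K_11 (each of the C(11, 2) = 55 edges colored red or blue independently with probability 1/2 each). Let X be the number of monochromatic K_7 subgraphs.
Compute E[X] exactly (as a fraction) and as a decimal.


Let X = Σ_S X_S over the C(11, 7) = 330 subsets S of size 7, where X_S = 1 if the K_7 on S is monochromatic.
For a fixed S, the K_7 on S has C(7, 2) = 21 edges. P[all 21 edges red] = (1/2)^21, and likewise for blue, so P[monochromatic] = 2·(1/2)^21 = 2^{1 − 21} = 1/1048576.
Summing: E[X] = C(11, 7) · 2^{1 − 21} = 330 · 1/1048576 = 165/524288.
Numerically: E[X] ≈ 0.0003.

E[X] = C(11,7)·2^(1−C(7,2)) = 165/524288 ≈ 0.0003.


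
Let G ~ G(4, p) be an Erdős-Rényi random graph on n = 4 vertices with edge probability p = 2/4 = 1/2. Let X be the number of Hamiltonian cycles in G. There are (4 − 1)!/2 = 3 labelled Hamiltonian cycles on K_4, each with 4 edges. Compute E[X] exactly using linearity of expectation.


K_4 has (4 − 1)!/2 = 3 labelled Hamiltonian cycles.
For each such Hamiltonian cycle H, let X_H = 1 if all 4 edges of H are present in G. Then P[X_H = 1] = p^{4} = (1/2)^{4} = 1/16.
By linearity of expectation: E[X] = Σ_H E[X_H] = 3 · p^{4} = 3 · 1/16 = 3/16.
Numerically: E[X] ≈ 0.188.

E[X] = 3 · (1/2)^{4} = 3/16 ≈ 0.188.


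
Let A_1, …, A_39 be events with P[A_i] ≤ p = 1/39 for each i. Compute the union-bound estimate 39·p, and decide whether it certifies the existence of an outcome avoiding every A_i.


Union bound: P[∪_{i=1}^{39} A_i] ≤ Σ_i P[A_i] ≤ 39·p = 39·(1/39) = 1.
Numerically: 1 ≈ 1.000000.
Is 1 < 1? NO.
Since the bound 1 is ≥ 1, the union bound is uninformative here; it does NOT by itself certify existence.

39·p = 1 ≈ 1.000000; existence NOT certified by the union bound.


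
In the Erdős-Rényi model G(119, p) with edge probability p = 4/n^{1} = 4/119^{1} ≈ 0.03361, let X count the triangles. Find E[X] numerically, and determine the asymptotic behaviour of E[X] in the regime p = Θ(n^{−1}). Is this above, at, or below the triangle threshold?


Number of potential triangles: C(119, 3) = 273819.
Each occurs with probability p³ ≈ (0.03361)³ ≈ 3.797861e-05.
By linearity: E[X] = C(119, 3)·p³ ≈ 273819 · 3.797861e-05 ≈ 10.3993.
Here α = 1, so p = 4/n is exactly at the triangle threshold p ~ 1/n. Asymptotically E[X] → c³/6 = 4³/6 = 32/3 ≈ 10.6667, a bounded constant. In this regime the triangle count is asymptotically Poisson(c³/6).

E[X] ≈ 10.3993; in regime p = Θ(1/n^{1}) E[X] stays bounded (at the triangle threshold p ~ 1/n).


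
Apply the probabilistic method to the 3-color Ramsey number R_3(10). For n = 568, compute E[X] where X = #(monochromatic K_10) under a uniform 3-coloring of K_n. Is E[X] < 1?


E[X] = C(568, 10) · 3^{1 − 45} = 889446337783744949208 · 3^{−44} = 889446337783744949208/984770902183611232881.
As a reduced fraction: E[X] = 98827370864860549912/109418989131512359209 ≈ 0.90320.
Is E[X] < 1? YES.
Since E[X] < 1, there exists a 3-coloring of K_{568} with no monochromatic K_10; hence R_3(10) > 568.

E[X] = 98827370864860549912/109418989131512359209 ≈ 0.90320; E[X] < 1, so R_3(10) > 568.


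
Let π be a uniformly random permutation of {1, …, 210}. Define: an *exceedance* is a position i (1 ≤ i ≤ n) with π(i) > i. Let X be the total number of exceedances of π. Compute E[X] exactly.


Write X = Σ_{i=1}^{210} X_i, where X_i = 1_{π(i) > i}.
For each fixed i, π(i) is uniform over {1, …, 210} (marginal of a uniform permutation), so P[π(i) > i] = (n − i)/n. Summing: Σ_{i=1}^{210} (n − i)/n = (0 + 1 + … + 209)/210 = 210(210 − 1)/(2·210) = (210 − 1)/2.
Hence E[X] = Σ_{i=1}^{210} (210 − i)/210 = 209/2 ≈ 104.5000.

E[X] = 209/2 = 104.5000.


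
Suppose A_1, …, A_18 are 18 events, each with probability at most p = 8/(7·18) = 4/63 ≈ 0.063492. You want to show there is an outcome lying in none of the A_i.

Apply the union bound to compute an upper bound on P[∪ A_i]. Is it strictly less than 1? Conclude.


Union bound: P[∪_{i=1}^{18} A_i] ≤ Σ_i P[A_i] ≤ 18·p = 18·(4/63) = 8/7.
Numerically: 8/7 ≈ 1.142857.
Is 8/7 < 1? NO.
Since the bound 8/7 is ≥ 1, the union bound is uninformative here; it does NOT by itself certify existence.

18·p = 8/7 ≈ 1.142857; existence NOT certified by the union bound.


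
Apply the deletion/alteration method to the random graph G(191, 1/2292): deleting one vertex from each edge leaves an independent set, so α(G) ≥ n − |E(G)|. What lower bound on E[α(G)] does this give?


E[|E(G)|] = C(191, 2)·p = 18145 · (1/2292) = 95/12.
E[α(G)] ≥ n − E[|E(G)|] = 191 − 95/12 = 2197/12.
Numerically: ≈ 183.083.
(This is only a lower bound; the true E[α(G)] may be larger.)

E[α(G)] ≥ 2197/12 ≈ 183.083.


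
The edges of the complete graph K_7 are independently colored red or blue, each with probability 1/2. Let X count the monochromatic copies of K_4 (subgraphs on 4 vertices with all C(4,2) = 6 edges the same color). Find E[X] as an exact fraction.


Let X = Σ_S X_S over the C(7, 4) = 35 subsets S of size 4, where X_S = 1 if the K_4 on S is monochromatic.
For a fixed S, the K_4 on S has C(4, 2) = 6 edges. P[all 6 edges red] = (1/2)^6, and likewise for blue, so P[monochromatic] = 2·(1/2)^6 = 2^{1 − 6} = 1/32.
By linearity: E[X] = C(7, 4) · 2^{1 − 6} = 35 · 1/32 = 35/32.
Numerically: E[X] ≈ 1.093750.

E[X] = C(7,4)·2^(1−C(4,2)) = 35/32 ≈ 1.093750.


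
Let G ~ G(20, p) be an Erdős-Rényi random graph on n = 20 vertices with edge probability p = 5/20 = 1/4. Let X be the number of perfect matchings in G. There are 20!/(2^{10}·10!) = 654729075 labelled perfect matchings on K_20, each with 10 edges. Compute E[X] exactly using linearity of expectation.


K_20 has 20!/(2^{10}·10!) = 654729075 labelled perfect matchings.
For each such perfect matching H, let X_H = 1 if all 10 edges of H are present in G. Then P[X_H = 1] = p^{10} = (1/4)^{10} = 1/1048576.
By linearity: E[X] = Σ_H E[X_H] = 654729075 · p^{10} = 654729075 · 1/1048576 = 654729075/1048576.
Numerically: E[X] ≈ 624.4.

E[X] = 654729075 · (1/4)^{10} = 654729075/1048576 ≈ 624.4.


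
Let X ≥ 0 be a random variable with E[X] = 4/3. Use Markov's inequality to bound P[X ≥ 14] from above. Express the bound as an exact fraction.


μ = E[X] = 4/3, a = 14.
Markov: P[X ≥ 14] ≤ μ/a = (4/3)/14 = 2/21.
Numerically: ≈ 0.09524.
(Since a = 14 > μ = 1.33333, the bound 2/21 is < 1 and informative.)

P[X ≥ 14] ≤ 2/21 ≈ 0.09524.


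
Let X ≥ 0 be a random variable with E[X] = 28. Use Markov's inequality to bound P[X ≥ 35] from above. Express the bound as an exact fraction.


μ = E[X] = 28, a = 35.
Markov: P[X ≥ 35] ≤ μ/a = (28)/35 = 4/5.
Numerically: ≈ 0.80000.
(Since a = 35 > μ = 28.00000, the bound 4/5 is < 1 and informative.)

P[X ≥ 35] ≤ 4/5 ≈ 0.80000.


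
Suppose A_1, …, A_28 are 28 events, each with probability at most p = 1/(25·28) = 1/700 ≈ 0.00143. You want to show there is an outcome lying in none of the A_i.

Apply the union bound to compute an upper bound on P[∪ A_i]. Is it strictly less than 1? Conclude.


Union bound: P[∪_{i=1}^{28} A_i] ≤ Σ_i P[A_i] ≤ 28·p = 28·(1/700) = 1/25.
Numerically: 1/25 ≈ 0.04000.
Is 1/25 < 1? YES.
Since P[∪ A_i] ≤ 1/25 < 1, the complement has P[∩ A_i^c] ≥ 1 − 1/25 = 24/25 > 0, so some outcome avoids every A_i.

28·p = 1/25 ≈ 0.04000; existence CERTIFIED by the union bound.


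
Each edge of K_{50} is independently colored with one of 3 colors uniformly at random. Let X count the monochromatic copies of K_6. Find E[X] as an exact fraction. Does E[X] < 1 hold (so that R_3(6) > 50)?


E[X] = C(50, 6) · 3^{1 − 15} = 15890700 · 3^{−14} = 15890700/4782969.
As a reduced fraction: E[X] = 5296900/1594323 ≈ 3.322351.
Is E[X] < 1? NO.
Since E[X] ≥ 1, the first-moment bound is inconclusive at n = 50; it does NOT by itself certify R_3(6) > 50.

E[X] = 5296900/1594323 ≈ 3.322351; E[X] ≥ 1; first-moment method inconclusive here.


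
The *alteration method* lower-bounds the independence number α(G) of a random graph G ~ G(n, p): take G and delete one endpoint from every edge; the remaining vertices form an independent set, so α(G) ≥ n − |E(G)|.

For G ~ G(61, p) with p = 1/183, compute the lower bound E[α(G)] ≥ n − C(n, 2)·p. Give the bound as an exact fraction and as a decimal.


E[|E(G)|] = C(61, 2)·p = 1830 · (1/183) = 10.
E[α(G)] ≥ n − E[|E(G)|] = 61 − 10 = 51.
Numerically: ≈ 51.00000.
(This is only a lower bound; the true E[α(G)] may be larger.)

E[α(G)] ≥ 51 ≈ 51.00000.


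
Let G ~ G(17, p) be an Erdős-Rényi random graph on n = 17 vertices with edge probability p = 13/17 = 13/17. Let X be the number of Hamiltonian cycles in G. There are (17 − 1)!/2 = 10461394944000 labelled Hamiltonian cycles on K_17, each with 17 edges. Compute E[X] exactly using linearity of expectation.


K_17 has (17 − 1)!/2 = 10461394944000 labelled Hamiltonian cycles.
For each such Hamiltonian cycle H, let X_H = 1 if all 17 edges of H are present in G. Then P[X_H = 1] = p^{17} = (13/17)^{17} = 8650415919381337933/827240261886336764177.
By linearity: E[X] = Σ_H E[X_H] = 10461394944000 · p^{17} = 10461394944000 · 8650415919381337933/827240261886336764177 = 90495417362513040260241610752000/827240261886336764177.
Numerically: E[X] ≈ 1.0939e+11.

E[X] = 10461394944000 · (13/17)^{17} = 90495417362513040260241610752000/827240261886336764177 ≈ 1.0939e+11.


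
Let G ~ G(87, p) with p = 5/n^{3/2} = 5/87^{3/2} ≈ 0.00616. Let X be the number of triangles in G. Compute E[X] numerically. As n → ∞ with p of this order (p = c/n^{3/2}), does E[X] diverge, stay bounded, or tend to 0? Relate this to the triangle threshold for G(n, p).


Number of potential triangles: C(87, 3) = 105995.
Each occurs with probability p³ ≈ (0.00616)³ ≈ 2.33923e-07.
By linearity: E[X] = C(87, 3)·p³ ≈ 105995 · 2.33923e-07 ≈ 0.025.
Since α = 3/2 > 1, p = c/n^{3/2} = o(1/n) is below the triangle threshold p ~ 1/n. Asymptotically E[X] ~ (c³/6)·n^{3(1−α)} = (5³/6)·n^{-1.5} → 0, so by Markov's inequality G has no triangles w.h.p.

E[X] ≈ 0.025; in regime p = Θ(1/n^{3/2}) E[X] tends to 0 (below the triangle threshold p ~ 1/n).


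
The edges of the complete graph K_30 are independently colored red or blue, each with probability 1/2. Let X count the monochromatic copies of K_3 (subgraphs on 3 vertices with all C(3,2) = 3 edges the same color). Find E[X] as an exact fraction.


Let X = Σ_S X_S over the C(30, 3) = 4060 subsets S of size 3, where X_S = 1 if the K_3 on S is monochromatic.
For a fixed S, the K_3 on S has C(3, 2) = 3 edges. P[all 3 edges red] = (1/2)^3, and likewise for blue, so P[monochromatic] = 2·(1/2)^3 = 2^{1 − 3} = 1/4.
By linearity: E[X] = C(30, 3) · 2^{1 − 3} = 4060 · 1/4 = 1015.
Numerically: E[X] ≈ 1015.00000.

E[X] = C(30,3)·2^(1−C(3,2)) = 1015 ≈ 1015.00000.


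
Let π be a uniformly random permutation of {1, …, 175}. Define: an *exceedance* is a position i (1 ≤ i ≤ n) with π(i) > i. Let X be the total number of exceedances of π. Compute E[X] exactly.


Write X = Σ_{i=1}^{175} X_i, where X_i = 1_{π(i) > i}.
For each fixed i, π(i) is uniform over {1, …, 175} (marginal of a uniform permutation), so P[π(i) > i] = (n − i)/n. Summing: Σ_{i=1}^{175} (n − i)/n = (0 + 1 + … + 174)/175 = 175(175 − 1)/(2·175) = (175 − 1)/2.
Hence E[X] = Σ_{i=1}^{175} (175 − i)/175 = 87 ≈ 87.000.

E[X] = 87 = 87.000.


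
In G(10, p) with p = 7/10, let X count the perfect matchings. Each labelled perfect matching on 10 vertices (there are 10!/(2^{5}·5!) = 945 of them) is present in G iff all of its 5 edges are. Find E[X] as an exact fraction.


K_10 has 10!/(2^{5}·5!) = 945 labelled perfect matchings.
For each such perfect matching H, let X_H = 1 if all 5 edges of H are present in G. Then P[X_H = 1] = p^{5} = (7/10)^{5} = 16807/100000.
By linearity: E[X] = Σ_H E[X_H] = 945 · p^{5} = 945 · 16807/100000 = 3176523/20000.
Numerically: E[X] ≈ 159.

E[X] = 945 · (7/10)^{5} = 3176523/20000 ≈ 159.


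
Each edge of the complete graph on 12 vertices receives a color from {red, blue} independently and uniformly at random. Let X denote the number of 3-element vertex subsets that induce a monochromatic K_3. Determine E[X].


Let X = Σ_S X_S over the C(12, 3) = 220 subsets S of size 3, where X_S = 1 if the K_3 on S is monochromatic.
For a fixed S, the K_3 on S has C(3, 2) = 3 edges. P[all 3 edges red] = (1/2)^3, and likewise for blue, so P[monochromatic] = 2·(1/2)^3 = 2^{1 − 3} = 1/4.
Summing: E[X] = C(12, 3) · 2^{1 − 3} = 220 · 1/4 = 55.
Numerically: E[X] ≈ 55.00000.

E[X] = C(12,3)·2^(1−C(3,2)) = 55 ≈ 55.00000.


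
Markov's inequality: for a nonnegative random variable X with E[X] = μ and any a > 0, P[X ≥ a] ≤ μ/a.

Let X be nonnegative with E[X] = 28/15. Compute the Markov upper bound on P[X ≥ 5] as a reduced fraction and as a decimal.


μ = E[X] = 28/15, a = 5.
Markov: P[X ≥ 5] ≤ μ/a = (28/15)/5 = 28/75.
Numerically: ≈ 0.37333.
(Since a = 5 > μ = 1.86667, the bound 28/75 is < 1 and informative.)

P[X ≥ 5] ≤ 28/75 ≈ 0.37333.


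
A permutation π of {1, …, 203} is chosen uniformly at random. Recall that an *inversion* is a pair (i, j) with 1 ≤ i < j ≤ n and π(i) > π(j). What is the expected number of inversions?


Write X = Σ X_I over the C(203, 2) = 20503 pairs i < j, with X_I the indicator of one inversion.
There are 20503 indicators.
For each fixed pair i < j, the values π(i) and π(j) are two distinct elements of {1, …, 203} in uniformly random order; by symmetry P[π(i) > π(j)] = 1/2.
By linearity: E[X] = 20503 · (1/2) = C(203, 2) · (1/2) = 20503/2 = 20503/2 ≈ 10251.5000.

E[X] = 20503/2 = 10251.5000.


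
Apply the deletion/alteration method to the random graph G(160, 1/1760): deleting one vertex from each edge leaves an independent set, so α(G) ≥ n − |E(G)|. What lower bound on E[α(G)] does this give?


E[|E(G)|] = C(160, 2)·p = 12720 · (1/1760) = 159/22.
E[α(G)] ≥ n − E[|E(G)|] = 160 − 159/22 = 3361/22.
Numerically: ≈ 152.773.
(This is only a lower bound; the true E[α(G)] may be larger.)

E[α(G)] ≥ 3361/22 ≈ 152.773.


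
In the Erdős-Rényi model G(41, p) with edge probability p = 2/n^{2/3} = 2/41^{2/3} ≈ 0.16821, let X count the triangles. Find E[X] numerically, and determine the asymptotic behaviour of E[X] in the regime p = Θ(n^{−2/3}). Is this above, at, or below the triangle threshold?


Number of potential triangles: C(41, 3) = 10660.
Each occurs with probability p³ ≈ (0.16821)³ ≈ 4.7590720e-03.
By linearity: E[X] = C(41, 3)·p³ ≈ 10660 · 4.7590720e-03 ≈ 50.73171.
Since α = 2/3 < 1, p = c/n^{2/3} ≫ 1/n is above the triangle threshold p ~ 1/n. Asymptotically E[X] ~ (c³/6)·n^{3(1−α)} = (2³/6)·n^{1} → ∞; triangles are abundant w.h.p.

E[X] ≈ 50.73171; in regime p = Θ(1/n^{2/3}) E[X] diverges (above the triangle threshold p ~ 1/n).


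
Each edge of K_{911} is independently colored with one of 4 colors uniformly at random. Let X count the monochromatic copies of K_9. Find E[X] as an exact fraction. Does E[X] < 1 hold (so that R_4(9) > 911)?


E[X] = C(911, 9) · 4^{1 − 36} = 1144686900492291197405 · 4^{−35} = 1144686900492291197405/1180591620717411303424.
As a reduced fraction: E[X] = 1144686900492291197405/1180591620717411303424 ≈ 0.9695875.
Is E[X] < 1? YES.
Since E[X] < 1, there exists a 4-coloring of K_{911} with no monochromatic K_9; hence R_4(9) > 911.

E[X] = 1144686900492291197405/1180591620717411303424 ≈ 0.9695875; E[X] < 1, so R_4(9) > 911.


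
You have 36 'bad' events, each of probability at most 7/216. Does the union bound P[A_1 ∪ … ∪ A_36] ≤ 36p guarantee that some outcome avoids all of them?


Union bound: P[∪_{i=1}^{36} A_i] ≤ Σ_i P[A_i] ≤ 36·p = 36·(7/216) = 7/6.
Numerically: 7/6 ≈ 1.166667.
Is 7/6 < 1? NO.
Since the bound 7/6 is ≥ 1, the union bound is uninformative here; it does NOT by itself certify existence.

36·p = 7/6 ≈ 1.166667; existence NOT certified by the union bound.


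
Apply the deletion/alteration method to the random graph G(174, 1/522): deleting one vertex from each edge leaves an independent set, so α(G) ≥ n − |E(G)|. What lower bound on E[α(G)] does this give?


E[|E(G)|] = C(174, 2)·p = 15051 · (1/522) = 173/6.
E[α(G)] ≥ n − E[|E(G)|] = 174 − 173/6 = 871/6.
Numerically: ≈ 145.1667.
(This is only a lower bound; the true E[α(G)] may be larger.)

E[α(G)] ≥ 871/6 ≈ 145.1667.
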